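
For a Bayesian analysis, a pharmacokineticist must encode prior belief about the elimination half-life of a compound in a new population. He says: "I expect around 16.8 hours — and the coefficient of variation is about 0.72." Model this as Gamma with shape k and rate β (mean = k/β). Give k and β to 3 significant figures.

For Gamma(k, rate β): mean = k/β, variance = k/β², so CV = 1/√k.
CV = 0.72, hence k = 1/CV² = 1.93.
Then β = k/mean = 1.93/16.8 = 0.115.

k ≈ 1.93, β ≈ 0.115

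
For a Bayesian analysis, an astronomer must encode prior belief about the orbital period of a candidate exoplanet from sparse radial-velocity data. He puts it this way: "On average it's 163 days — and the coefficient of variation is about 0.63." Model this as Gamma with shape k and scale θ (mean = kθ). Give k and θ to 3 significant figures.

For Gamma(k, scale θ): mean = kθ, variance = kθ², so CV = 1/√k.
CV = 0.63, hence k = 1/CV² = 2.52.
Then θ = mean/k = 163/2.52 = 64.7.

k ≈ 2.52, θ ≈ 64.7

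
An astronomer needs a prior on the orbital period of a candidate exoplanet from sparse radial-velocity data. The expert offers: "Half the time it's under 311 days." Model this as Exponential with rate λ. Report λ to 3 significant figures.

λ ≈ 0.00223

Exponential median = ln 2 / λ, so λ = ln 2 / 311.0 = 0.00223.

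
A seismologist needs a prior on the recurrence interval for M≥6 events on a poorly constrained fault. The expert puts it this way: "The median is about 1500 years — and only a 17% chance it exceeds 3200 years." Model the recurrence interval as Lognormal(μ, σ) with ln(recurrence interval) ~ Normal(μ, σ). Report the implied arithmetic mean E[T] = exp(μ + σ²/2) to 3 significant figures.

If T ~ Lognormal(μ,σ) then ln T ~ Normal(μ,σ), so the p-quantile of ln T is μ + z_p·σ.
ln(1500) = 7.313 and ln(3200) = 8.071; z_{0.5} = 0, z_{0.83} = 0.9542.
σ = (8.071 − 7.313)/(0.9542 − (0)) = 0.794.
μ = 7.313 − (0)·0.794 = 7.313.
E[T] = exp(μ + σ²/2) = exp(7.313 + 0.3153) = 2060 years.

E[T] ≈ 2060 years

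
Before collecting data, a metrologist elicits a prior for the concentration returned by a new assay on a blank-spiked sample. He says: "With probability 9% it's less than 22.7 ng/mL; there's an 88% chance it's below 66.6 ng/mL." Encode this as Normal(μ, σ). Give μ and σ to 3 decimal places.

μ = 46.096, σ = 17.450

The p-quantile of Normal(μ,σ) is μ + z_p·σ, with z_{0.09} = -1.341 and z_{0.88} = 1.175.
Eliminate σ: μ = (z₂·x₁ − z₁·x₂)/(z₂ − z₁) = (1.175·22.7 − (-1.341)·66.6)/2.516 = 46.096.
Then σ = (x₂ − x₁)/(z₂ − z₁) = (66.6 − 22.7)/2.516 = 17.450.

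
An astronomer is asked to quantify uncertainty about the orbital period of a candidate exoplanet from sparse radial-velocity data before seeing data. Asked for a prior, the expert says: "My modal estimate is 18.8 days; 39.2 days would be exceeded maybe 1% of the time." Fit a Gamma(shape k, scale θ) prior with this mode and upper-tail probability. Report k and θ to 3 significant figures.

Gamma(k,θ) with k>1 has mode (k−1)θ, so θ = 18.8/(k−1).
Need P(X < 39.2) = 0.99 with θ tied to k this way. Start at k = 2, θ = 18.8: P(X<39.2) ≈ 0.617.
Too low — raise k to concentrate. Iterating converges to k ≈ 10.
Then θ = 18.8/(10−1) ≈ 2.08.

k ≈ 10, θ ≈ 2.08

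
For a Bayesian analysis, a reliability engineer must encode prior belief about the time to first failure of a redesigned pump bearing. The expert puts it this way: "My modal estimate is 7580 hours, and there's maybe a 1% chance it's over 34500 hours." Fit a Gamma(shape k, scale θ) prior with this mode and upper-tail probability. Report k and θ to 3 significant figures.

k ≈ 2.75, θ ≈ 4320

Gamma(k,θ) with k>1 has mode (k−1)θ, so θ = 7580/(k−1).
Need P(X < 34500) = 0.99 with θ tied to k this way. Start at k = 2, θ = 7580: P(X<34500) ≈ 0.941.
Too low — raise k to concentrate. Iterating converges to k ≈ 2.75.
Then θ = 7580/(2.75−1) ≈ 4320.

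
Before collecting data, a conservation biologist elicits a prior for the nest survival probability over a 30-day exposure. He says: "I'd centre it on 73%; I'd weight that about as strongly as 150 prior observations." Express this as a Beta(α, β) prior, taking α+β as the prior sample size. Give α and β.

Under the effective-sample-size interpretation, Beta(α, β) has prior mean α/(α+β) and prior sample size α+β.
So α+β = 150 and α/(α+β) = 0.73, giving α = 0.73·150 = 109.5 and β = 150 − 109.5 = 40.5.

α = 109.5, β = 40.5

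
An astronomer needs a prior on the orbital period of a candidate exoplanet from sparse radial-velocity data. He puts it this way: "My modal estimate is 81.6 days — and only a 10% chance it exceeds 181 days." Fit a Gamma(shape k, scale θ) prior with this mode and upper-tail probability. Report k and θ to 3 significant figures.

Gamma(k,θ) with k>1 has mode (k−1)θ, so θ = 81.6/(k−1).
Need P(X < 181) = 0.9 with θ tied to k this way. Start at k = 2, θ = 81.6: P(X<181) ≈ 0.650.
Too low — raise k to concentrate. Iterating converges to k ≈ 4.03.
Then θ = 81.6/(4.03−1) ≈ 26.9.

k ≈ 4.03, θ ≈ 26.9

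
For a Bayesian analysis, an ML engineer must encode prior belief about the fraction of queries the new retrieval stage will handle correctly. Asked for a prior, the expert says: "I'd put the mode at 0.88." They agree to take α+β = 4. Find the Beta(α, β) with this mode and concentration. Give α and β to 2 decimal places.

α = 2.76, β = 1.24

For α,β > 1 the Beta mode is (α−1)/(α+β−2). With α+β = 4, the mode is (α−1)/2.
Set (α−1)/2 = 0.88 → α = 1 + 0.88·2 = 2.76.
β = 4 − α = 1.24.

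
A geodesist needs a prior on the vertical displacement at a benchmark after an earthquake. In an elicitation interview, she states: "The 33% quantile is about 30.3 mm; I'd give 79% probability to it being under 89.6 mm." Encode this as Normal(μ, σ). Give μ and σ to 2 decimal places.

The p-quantile of Normal(μ,σ) is μ + z_p·σ, with z_{0.33} = -0.4399 and z_{0.79} = 0.8064.
Eliminate σ: μ = (z₂·x₁ − z₁·x₂)/(z₂ − z₁) = (0.8064·30.3 − (-0.4399)·89.6)/1.246 = 51.23.
Then σ = (x₂ − x₁)/(z₂ − z₁) = (89.6 − 30.3)/1.246 = 47.58.

μ = 51.23, σ = 47.58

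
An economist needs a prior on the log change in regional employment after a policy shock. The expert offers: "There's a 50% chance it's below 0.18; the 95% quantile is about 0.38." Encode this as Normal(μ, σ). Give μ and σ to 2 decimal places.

μ = 0.18, σ = 0.12

The p-quantile of Normal(μ,σ) is μ + z_p·σ, with z_{0.5} = 0 and z_{0.95} = 1.645.
Eliminate σ: μ = (z₂·x₁ − z₁·x₂)/(z₂ − z₁) = (1.645·0.18 − (0)·0.38)/1.645 = 0.18.
Then σ = (x₂ − x₁)/(z₂ − z₁) = (0.38 − 0.18)/1.645 = 0.12.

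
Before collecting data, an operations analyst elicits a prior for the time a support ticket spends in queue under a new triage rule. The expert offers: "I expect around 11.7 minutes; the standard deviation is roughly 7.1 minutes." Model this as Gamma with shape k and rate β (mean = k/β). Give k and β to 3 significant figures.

k ≈ 2.72, β ≈ 0.232

For Gamma(k, rate β): mean = k/β, variance = k/β², so CV = 1/√k.
CV = SD/mean = 7.1/11.7 = 0.6068, hence k = 1/CV² = 2.72.
Then β = k/mean = 2.72/11.7 = 0.232.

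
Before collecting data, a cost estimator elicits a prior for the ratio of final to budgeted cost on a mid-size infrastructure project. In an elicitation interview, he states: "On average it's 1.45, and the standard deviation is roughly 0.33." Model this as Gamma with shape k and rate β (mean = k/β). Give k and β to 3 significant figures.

k ≈ 19.3, β ≈ 13.3

For Gamma(k, rate β): mean = k/β, variance = k/β², so CV = 1/√k.
CV = SD/mean = 0.33/1.45 = 0.2276, hence k = 1/CV² = 19.3.
Then β = k/mean = 19.3/1.45 = 13.3.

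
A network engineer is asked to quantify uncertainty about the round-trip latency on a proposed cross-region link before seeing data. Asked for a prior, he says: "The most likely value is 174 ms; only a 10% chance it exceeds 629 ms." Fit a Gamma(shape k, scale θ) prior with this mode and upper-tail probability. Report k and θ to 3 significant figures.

Gamma(k,θ) with k>1 has mode (k−1)θ, so θ = 174/(k−1).
Need P(X < 629) = 0.9 with θ tied to k this way. Start at k = 2, θ = 174: P(X<629) ≈ 0.876.
Too low — raise k to concentrate. Iterating converges to k ≈ 2.13.
Then θ = 174/(2.13−1) ≈ 154.

k ≈ 2.13, θ ≈ 154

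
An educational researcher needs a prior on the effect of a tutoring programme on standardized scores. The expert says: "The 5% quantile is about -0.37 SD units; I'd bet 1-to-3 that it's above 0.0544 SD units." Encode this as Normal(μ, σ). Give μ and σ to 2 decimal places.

μ = -0.07, σ = 0.18

For Normal(μ,σ), the p-quantile is μ + z_p·σ. Here z_{0.05} = -1.645, z_{0.75} = 0.6745.
So -0.37 = μ − 1.645σ and 0.0544 = μ + 0.6745σ.
Subtracting: σ = (0.0544 − -0.37)/(0.6745 − (-1.645)) = 0.18.
Then μ = -0.37 − (-1.645)·0.18 = -0.07.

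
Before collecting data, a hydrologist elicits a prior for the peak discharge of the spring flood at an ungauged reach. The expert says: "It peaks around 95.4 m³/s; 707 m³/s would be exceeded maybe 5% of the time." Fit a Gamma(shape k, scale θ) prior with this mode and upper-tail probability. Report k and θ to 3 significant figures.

Gamma(k,θ) with k>1 has mode (k−1)θ, so θ = 95.4/(k−1).
Need P(X < 707) = 0.95 with θ tied to k this way. Start at k = 2, θ = 95.4: P(X<707) ≈ 0.995.
Too high — lower k to spread out. Iterating converges to k ≈ 1.54.
Then θ = 95.4/(1.54−1) ≈ 178.

k ≈ 1.54, θ ≈ 178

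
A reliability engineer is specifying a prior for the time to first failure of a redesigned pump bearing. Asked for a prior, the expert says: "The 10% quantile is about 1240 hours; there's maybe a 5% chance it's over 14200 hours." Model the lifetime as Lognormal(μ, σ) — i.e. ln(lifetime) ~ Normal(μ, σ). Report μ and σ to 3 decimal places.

μ ≈ 8.191, σ ≈ 0.833

If T ~ Lognormal(μ,σ) then ln T ~ Normal(μ,σ), so the p-quantile of ln T is μ + z_p·σ.
ln(1240) = 7.123 and ln(14200) = 9.561; z_{0.1} = -1.282, z_{0.95} = 1.645.
σ = (9.561 − 7.123)/(1.645 − (-1.282)) = 0.833.
μ = 7.123 − (-1.282)·0.833 = 8.191.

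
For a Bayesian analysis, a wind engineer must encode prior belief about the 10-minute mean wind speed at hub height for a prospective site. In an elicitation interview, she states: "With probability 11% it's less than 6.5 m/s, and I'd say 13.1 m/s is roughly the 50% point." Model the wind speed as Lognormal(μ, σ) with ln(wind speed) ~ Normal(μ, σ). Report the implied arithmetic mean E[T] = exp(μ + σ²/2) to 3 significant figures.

If T ~ Lognormal(μ,σ) then ln T ~ Normal(μ,σ), so the p-quantile of ln T is μ + z_p·σ.
ln(6.5) = 1.872 and ln(13.1) = 2.573; z_{0.11} = -1.227, z_{0.5} = 0.
σ = (2.573 − 1.872)/(0 − (-1.227)) = 0.571.
μ = 1.872 − (-1.227)·0.571 = 2.573.
E[T] = exp(μ + σ²/2) = exp(2.573 + 0.1632) = 15.4 m/s.

E[T] ≈ 15.4 m/s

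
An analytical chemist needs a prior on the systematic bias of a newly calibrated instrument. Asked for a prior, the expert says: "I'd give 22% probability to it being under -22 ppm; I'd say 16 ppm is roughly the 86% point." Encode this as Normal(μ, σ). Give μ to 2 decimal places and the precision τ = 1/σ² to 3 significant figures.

μ = -6.16, τ = 0.00238

For Normal(μ,σ), the p-quantile is μ + z_p·σ. Here z_{0.22} = -0.7722, z_{0.86} = 1.08.
So -22 = μ − 0.7722σ and 16 = μ + 1.08σ.
Subtracting: σ = (16 − -22)/(1.08 − (-0.7722)) = 20.51.
Then μ = -22 − (-0.7722)·20.51 = -6.16.
Precision τ = 1/σ² = 1/20.51² = 0.00238.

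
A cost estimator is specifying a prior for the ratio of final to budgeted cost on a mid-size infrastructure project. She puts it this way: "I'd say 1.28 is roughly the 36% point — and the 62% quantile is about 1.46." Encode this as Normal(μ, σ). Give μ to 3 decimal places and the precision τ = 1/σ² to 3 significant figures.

μ = 1.377, τ = 13.6

For Normal(μ,σ), the p-quantile is μ + z_p·σ. Here z_{0.36} = -0.3585, z_{0.62} = 0.3055.
So 1.28 = μ − 0.3585σ and 1.46 = μ + 0.3055σ.
Subtracting: σ = (1.46 − 1.28)/(0.3055 − (-0.3585)) = 0.271.
Then μ = 1.28 − (-0.3585)·0.271 = 1.377.
Precision τ = 1/σ² = 1/0.2711² = 13.6.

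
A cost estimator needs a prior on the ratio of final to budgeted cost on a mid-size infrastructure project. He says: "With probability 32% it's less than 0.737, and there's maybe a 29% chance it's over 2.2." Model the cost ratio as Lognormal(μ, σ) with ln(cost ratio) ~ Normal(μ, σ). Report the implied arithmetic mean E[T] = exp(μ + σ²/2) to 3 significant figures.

If T ~ Lognormal(μ,σ) then ln T ~ Normal(μ,σ), so the p-quantile of ln T is μ + z_p·σ.
ln(0.737) = -0.3052 and ln(2.2) = 0.7885; z_{0.32} = -0.4677, z_{0.71} = 0.5534.
σ = (0.7885 − -0.3052)/(0.5534 − (-0.4677)) = 1.071.
μ = -0.3052 − (-0.4677)·1.071 = 0.196.
E[T] = exp(μ + σ²/2) = exp(0.196 + 0.5736) = 2.16.

E[T] ≈ 2.16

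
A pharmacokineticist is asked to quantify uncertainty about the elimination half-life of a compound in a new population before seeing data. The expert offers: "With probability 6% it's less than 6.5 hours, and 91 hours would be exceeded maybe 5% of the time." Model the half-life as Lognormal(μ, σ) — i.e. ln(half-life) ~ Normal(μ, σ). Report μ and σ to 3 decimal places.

If T ~ Lognormal(μ,σ) then ln T ~ Normal(μ,σ), so the p-quantile of ln T is μ + z_p·σ.
ln(6.5) = 1.872 and ln(91) = 4.511; z_{0.06} = -1.555, z_{0.95} = 1.645.
σ = (4.511 − 1.872)/(1.645 − (-1.555)) = 0.825.
μ = 1.872 − (-1.555)·0.825 = 3.154.

μ ≈ 3.154, σ ≈ 0.825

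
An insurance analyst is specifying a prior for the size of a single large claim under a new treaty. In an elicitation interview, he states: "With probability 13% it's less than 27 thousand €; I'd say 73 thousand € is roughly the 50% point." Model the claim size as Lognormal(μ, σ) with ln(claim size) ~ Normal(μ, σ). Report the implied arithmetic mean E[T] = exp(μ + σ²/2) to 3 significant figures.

If T ~ Lognormal(μ,σ) then ln T ~ Normal(μ,σ), so the p-quantile of ln T is μ + z_p·σ.
ln(27) = 3.296 and ln(73) = 4.29; z_{0.13} = -1.126, z_{0.5} = 0.
σ = (4.29 − 3.296)/(0 − (-1.126)) = 0.883.
μ = 3.296 − (-1.126)·0.883 = 4.290.
E[T] = exp(μ + σ²/2) = exp(4.290 + 0.3899) = 108 thousand €.

E[T] ≈ 108 thousand €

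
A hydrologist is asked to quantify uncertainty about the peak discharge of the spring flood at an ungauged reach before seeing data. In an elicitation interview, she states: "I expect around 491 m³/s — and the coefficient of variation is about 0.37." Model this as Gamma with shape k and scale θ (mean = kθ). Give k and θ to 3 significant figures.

For Gamma(k, scale θ): mean = kθ, variance = kθ², so CV = 1/√k.
CV = 0.37, hence k = 1/CV² = 7.3.
Then θ = mean/k = 491/7.3 = 67.2.

k ≈ 7.3, θ ≈ 67.2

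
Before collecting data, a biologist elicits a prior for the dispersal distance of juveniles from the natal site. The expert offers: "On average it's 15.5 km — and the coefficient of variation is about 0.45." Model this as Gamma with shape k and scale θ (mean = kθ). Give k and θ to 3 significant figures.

k ≈ 4.94, θ ≈ 3.14

For Gamma(k, scale θ): mean = kθ, variance = kθ², so CV = 1/√k.
CV = 0.45, hence k = 1/CV² = 4.94.
Then θ = mean/k = 15.5/4.94 = 3.14.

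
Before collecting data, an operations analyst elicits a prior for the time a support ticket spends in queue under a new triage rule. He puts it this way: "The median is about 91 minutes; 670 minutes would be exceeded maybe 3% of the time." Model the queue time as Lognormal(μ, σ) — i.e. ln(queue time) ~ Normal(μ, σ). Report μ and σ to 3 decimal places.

μ ≈ 4.511, σ ≈ 1.061

If T ~ Lognormal(μ,σ) then ln T ~ Normal(μ,σ), so the p-quantile of ln T is μ + z_p·σ.
ln(91) = 4.511 and ln(670) = 6.507; z_{0.5} = 0, z_{0.97} = 1.881.
σ = (6.507 − 4.511)/(1.881 − (0)) = 1.061.
μ = 4.511 − (0)·1.061 = 4.511.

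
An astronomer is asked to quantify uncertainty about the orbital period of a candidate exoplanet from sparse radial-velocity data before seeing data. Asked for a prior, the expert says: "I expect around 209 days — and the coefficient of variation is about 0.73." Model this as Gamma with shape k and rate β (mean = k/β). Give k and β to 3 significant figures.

k ≈ 1.88, β ≈ 0.00898

For Gamma(k, rate β): mean = k/β, variance = k/β², so CV = 1/√k.
CV = 0.73, hence k = 1/CV² = 1.88.
Then β = k/mean = 1.88/209 = 0.00898.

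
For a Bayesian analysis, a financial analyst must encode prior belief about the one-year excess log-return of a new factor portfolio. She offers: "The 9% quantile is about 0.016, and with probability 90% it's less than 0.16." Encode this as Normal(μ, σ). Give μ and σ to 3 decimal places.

μ = 0.090, σ = 0.055

The p-quantile of Normal(μ,σ) is μ + z_p·σ, with z_{0.09} = -1.341 and z_{0.9} = 1.282.
Eliminate σ: μ = (z₂·x₁ − z₁·x₂)/(z₂ − z₁) = (1.282·0.016 − (-1.341)·0.16)/2.622 = 0.090.
Then σ = (x₂ − x₁)/(z₂ − z₁) = (0.16 − 0.016)/2.622 = 0.055.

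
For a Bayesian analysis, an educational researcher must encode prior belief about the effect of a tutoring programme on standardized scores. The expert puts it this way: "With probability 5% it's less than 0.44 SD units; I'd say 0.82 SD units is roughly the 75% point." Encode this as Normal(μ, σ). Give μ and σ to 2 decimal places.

μ = 0.71, σ = 0.16

The p-quantile of Normal(μ,σ) is μ + z_p·σ, with z_{0.05} = -1.645 and z_{0.75} = 0.6745.
Eliminate σ: μ = (z₂·x₁ − z₁·x₂)/(z₂ − z₁) = (0.6745·0.44 − (-1.645)·0.82)/2.319 = 0.71.
Then σ = (x₂ − x₁)/(z₂ − z₁) = (0.82 − 0.44)/2.319 = 0.16.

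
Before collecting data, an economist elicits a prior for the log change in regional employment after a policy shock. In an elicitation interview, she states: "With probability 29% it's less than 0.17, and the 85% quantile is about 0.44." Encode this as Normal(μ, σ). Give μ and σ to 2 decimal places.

μ = 0.26, σ = 0.17

The p-quantile of Normal(μ,σ) is μ + z_p·σ, with z_{0.29} = -0.5534 and z_{0.85} = 1.036.
Eliminate σ: μ = (z₂·x₁ − z₁·x₂)/(z₂ − z₁) = (1.036·0.17 − (-0.5534)·0.44)/1.59 = 0.26.
Then σ = (x₂ − x₁)/(z₂ − z₁) = (0.44 − 0.17)/1.59 = 0.17.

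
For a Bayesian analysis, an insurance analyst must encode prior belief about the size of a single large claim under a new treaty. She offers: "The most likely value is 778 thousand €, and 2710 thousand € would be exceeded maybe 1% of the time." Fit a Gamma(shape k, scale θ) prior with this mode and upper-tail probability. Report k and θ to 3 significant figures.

k ≈ 3.78, θ ≈ 279

Gamma(k,θ) with k>1 has mode (k−1)θ, so θ = 778/(k−1).
Need P(X < 2710) = 0.99 with θ tied to k this way. Start at k = 2, θ = 778: P(X<2710) ≈ 0.862.
Too low — raise k to concentrate. Iterating converges to k ≈ 3.78.
Then θ = 778/(3.78−1) ≈ 279.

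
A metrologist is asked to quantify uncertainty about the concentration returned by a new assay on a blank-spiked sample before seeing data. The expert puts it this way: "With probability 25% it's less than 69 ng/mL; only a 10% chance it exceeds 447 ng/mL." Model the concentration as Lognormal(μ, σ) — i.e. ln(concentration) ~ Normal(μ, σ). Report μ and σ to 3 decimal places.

If T ~ Lognormal(μ,σ) then ln T ~ Normal(μ,σ), so the p-quantile of ln T is μ + z_p·σ.
ln(69) = 4.234 and ln(447) = 6.103; z_{0.25} = -0.6745, z_{0.9} = 1.282.
σ = (6.103 − 4.234)/(1.282 − (-0.6745)) = 0.955.
μ = 4.234 − (-0.6745)·0.955 = 4.878.

μ ≈ 4.878, σ ≈ 0.955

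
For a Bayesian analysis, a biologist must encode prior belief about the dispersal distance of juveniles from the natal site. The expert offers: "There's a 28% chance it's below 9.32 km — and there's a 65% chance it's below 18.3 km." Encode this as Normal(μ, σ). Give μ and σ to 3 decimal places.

μ = 14.726, σ = 9.275

For Normal(μ,σ), the p-quantile is μ + z_p·σ. Here z_{0.28} = -0.5828, z_{0.65} = 0.3853.
So 9.32 = μ − 0.5828σ and 18.3 = μ + 0.3853σ.
Subtracting: σ = (18.3 − 9.32)/(0.3853 − (-0.5828)) = 9.275.
Then μ = 9.32 − (-0.5828)·9.275 = 14.726.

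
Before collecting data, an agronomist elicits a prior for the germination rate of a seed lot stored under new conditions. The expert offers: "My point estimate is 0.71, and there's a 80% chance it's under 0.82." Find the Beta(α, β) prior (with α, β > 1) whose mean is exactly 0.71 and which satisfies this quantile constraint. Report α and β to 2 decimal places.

α ≈ 8.88, β ≈ 3.63

With mean 0.71 fixed, write α = 0.71s, β = 0.29s where s = α+β.
Need P(θ < 0.82) = 0.8 under Beta(0.71s, 0.29s). Normal approximation: (q−m)/√(m(1−m)/s) ≈ z_{0.8} = 0.842, so s ≈ 0.71·0.29·(0.842)²/(0.82−0.71)² = 12.1.
At s = 12.1: P(θ<0.82) ≈ 0.794. Adjusting to match 0.8 gives s ≈ 12.51.
So α = 0.71·12.51 ≈ 8.88, β = 0.29·12.51 ≈ 3.63.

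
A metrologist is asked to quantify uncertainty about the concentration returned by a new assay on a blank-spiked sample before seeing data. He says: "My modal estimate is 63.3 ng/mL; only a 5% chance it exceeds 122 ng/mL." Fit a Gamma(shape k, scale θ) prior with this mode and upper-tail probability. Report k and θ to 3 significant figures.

k ≈ 7.45, θ ≈ 9.81

Gamma(k,θ) with k>1 has mode (k−1)θ, so θ = 63.3/(k−1).
Need P(X < 122) = 0.95 with θ tied to k this way. Start at k = 2, θ = 63.3: P(X<122) ≈ 0.574.
Too low — raise k to concentrate. Iterating converges to k ≈ 7.45.
Then θ = 63.3/(7.45−1) ≈ 9.81.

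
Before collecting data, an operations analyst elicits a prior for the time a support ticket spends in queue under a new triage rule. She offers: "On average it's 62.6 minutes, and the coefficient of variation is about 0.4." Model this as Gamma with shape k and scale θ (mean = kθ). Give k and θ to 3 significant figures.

k ≈ 6.25, θ ≈ 10

For Gamma(k, scale θ): mean = kθ, variance = kθ², so CV = 1/√k.
CV = 0.4, hence k = 1/CV² = 6.25.
Then θ = mean/k = 62.6/6.25 = 10.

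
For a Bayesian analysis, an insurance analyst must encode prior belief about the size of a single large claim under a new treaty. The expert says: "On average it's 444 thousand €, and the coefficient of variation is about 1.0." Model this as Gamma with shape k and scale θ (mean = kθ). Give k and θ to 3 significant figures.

k ≈ 1, θ ≈ 444

For Gamma(k, scale θ): mean = kθ, variance = kθ², so CV = 1/√k.
CV = 1.0, hence k = 1/CV² = 1.
Then θ = mean/k = 444/1 = 444.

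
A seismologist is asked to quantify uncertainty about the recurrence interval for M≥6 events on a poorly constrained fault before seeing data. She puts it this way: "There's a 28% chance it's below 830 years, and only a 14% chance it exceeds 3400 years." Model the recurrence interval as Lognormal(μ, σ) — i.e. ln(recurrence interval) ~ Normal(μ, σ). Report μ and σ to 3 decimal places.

If T ~ Lognormal(μ,σ) then ln T ~ Normal(μ,σ), so the p-quantile of ln T is μ + z_p·σ.
ln(830) = 6.721 and ln(3400) = 8.132; z_{0.28} = -0.5828, z_{0.86} = 1.08.
σ = (8.132 − 6.721)/(1.08 − (-0.5828)) = 0.848.
μ = 6.721 − (-0.5828)·0.848 = 7.216.

μ ≈ 7.216, σ ≈ 0.848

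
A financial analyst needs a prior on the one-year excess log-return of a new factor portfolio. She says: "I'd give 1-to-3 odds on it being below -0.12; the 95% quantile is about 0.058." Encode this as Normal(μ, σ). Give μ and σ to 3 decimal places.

μ = -0.068, σ = 0.077

For Normal(μ,σ), the p-quantile is μ + z_p·σ. Here z_{0.25} = -0.6745, z_{0.95} = 1.645.
So -0.12 = μ − 0.6745σ and 0.058 = μ + 1.645σ.
Subtracting: σ = (0.058 − -0.12)/(1.645 − (-0.6745)) = 0.077.
Then μ = -0.12 − (-0.6745)·0.077 = -0.068.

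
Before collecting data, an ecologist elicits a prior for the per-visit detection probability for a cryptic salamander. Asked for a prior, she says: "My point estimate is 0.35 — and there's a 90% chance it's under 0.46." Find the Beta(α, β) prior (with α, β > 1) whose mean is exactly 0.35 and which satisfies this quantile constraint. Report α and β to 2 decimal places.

With mean 0.35 fixed, write α = 0.35s, β = 0.65s where s = α+β.
Need P(θ < 0.46) = 0.9 under Beta(0.35s, 0.65s). Normal approximation: (q−m)/√(m(1−m)/s) ≈ z_{0.9} = 1.28, so s ≈ 0.35·0.65·(1.28)²/(0.46−0.35)² = 30.9.
At s = 30.9: P(θ<0.46) ≈ 0.897. Adjusting to match 0.9 gives s ≈ 31.65.
So α = 0.35·31.65 ≈ 11.08, β = 0.65·31.65 ≈ 20.57.

α ≈ 11.08, β ≈ 20.57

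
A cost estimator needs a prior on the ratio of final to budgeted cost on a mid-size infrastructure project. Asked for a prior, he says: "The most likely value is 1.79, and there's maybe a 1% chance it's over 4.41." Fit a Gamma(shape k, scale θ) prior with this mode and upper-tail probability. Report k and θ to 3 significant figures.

k ≈ 6.79, θ ≈ 0.309

Gamma(k,θ) with k>1 has mode (k−1)θ, so θ = 1.79/(k−1).
Need P(X < 4.41) = 0.99 with θ tied to k this way. Start at k = 2, θ = 1.79: P(X<4.41) ≈ 0.705.
Too low — raise k to concentrate. Iterating converges to k ≈ 6.79.
Then θ = 1.79/(6.79−1) ≈ 0.309.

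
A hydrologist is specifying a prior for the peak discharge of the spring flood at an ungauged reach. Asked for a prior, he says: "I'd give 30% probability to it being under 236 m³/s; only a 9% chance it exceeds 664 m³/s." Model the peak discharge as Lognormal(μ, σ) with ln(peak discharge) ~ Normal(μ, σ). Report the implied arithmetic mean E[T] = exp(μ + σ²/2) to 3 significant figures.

If T ~ Lognormal(μ,σ) then ln T ~ Normal(μ,σ), so the p-quantile of ln T is μ + z_p·σ.
ln(236) = 5.464 and ln(664) = 6.498; z_{0.3} = -0.5244, z_{0.91} = 1.341.
σ = (6.498 − 5.464)/(1.341 − (-0.5244)) = 0.555.
μ = 5.464 − (-0.5244)·0.555 = 5.755.
E[T] = exp(μ + σ²/2) = exp(5.755 + 0.1538) = 368 m³/s.

E[T] ≈ 368 m³/s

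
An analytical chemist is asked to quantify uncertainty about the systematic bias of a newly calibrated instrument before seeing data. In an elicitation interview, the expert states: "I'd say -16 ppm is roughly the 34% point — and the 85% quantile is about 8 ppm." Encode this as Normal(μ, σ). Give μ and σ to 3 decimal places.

For Normal(μ,σ), the p-quantile is μ + z_p·σ. Here z_{0.34} = -0.4125, z_{0.85} = 1.036.
So -16 = μ − 0.4125σ and 8 = μ + 1.036σ.
Subtracting: σ = (8 − -16)/(1.036 − (-0.4125)) = 16.564.
Then μ = -16 − (-0.4125)·16.564 = -9.168.

μ = -9.168, σ = 16.564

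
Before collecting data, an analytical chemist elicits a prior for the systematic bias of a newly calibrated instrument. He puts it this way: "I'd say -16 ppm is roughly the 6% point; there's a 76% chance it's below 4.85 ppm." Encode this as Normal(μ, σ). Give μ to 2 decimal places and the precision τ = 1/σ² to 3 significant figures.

The p-quantile of Normal(μ,σ) is μ + z_p·σ, with z_{0.06} = -1.555 and z_{0.76} = 0.7063.
Eliminate σ: μ = (z₂·x₁ − z₁·x₂)/(z₂ − z₁) = (0.7063·-16 − (-1.555)·4.85)/2.261 = -1.66.
Then σ = (x₂ − x₁)/(z₂ − z₁) = (4.85 − -16)/2.261 = 9.22.
Precision τ = 1/σ² = 1/9.221² = 0.0118.

μ = -1.66, τ = 0.0118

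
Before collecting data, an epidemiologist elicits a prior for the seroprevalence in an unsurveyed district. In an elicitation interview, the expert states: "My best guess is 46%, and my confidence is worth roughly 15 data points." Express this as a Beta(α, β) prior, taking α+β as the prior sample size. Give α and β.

Under the effective-sample-size interpretation, Beta(α, β) has prior mean α/(α+β) and prior sample size α+β.
So α+β = 15 and α/(α+β) = 0.46, giving α = 0.46·15 = 6.9 and β = 15 − 6.9 = 8.1.

α = 6.9, β = 8.1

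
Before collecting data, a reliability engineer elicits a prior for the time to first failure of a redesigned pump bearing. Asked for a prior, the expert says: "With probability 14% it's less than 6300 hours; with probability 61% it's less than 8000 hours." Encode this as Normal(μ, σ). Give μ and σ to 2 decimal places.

For Normal(μ,σ), the p-quantile is μ + z_p·σ. Here z_{0.14} = -1.08, z_{0.61} = 0.2793.
So 6300 = μ − 1.08σ and 8000 = μ + 0.2793σ.
Subtracting: σ = (8000 − 6300)/(0.2793 − (-1.08)) = 1250.33.
Then μ = 6300 − (-1.08)·1250.33 = 7650.76.

μ = 7650.76, σ = 1250.33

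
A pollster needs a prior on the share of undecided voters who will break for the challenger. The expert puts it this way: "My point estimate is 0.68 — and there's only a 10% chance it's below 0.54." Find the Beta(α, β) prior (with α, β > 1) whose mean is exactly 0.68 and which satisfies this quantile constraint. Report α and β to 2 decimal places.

With mean 0.68 fixed, write α = 0.68s, β = 0.32s where s = α+β.
Need P(θ < 0.54) = 0.1 under Beta(0.68s, 0.32s). Normal approximation: (q−m)/√(m(1−m)/s) ≈ z_{0.1} = -1.28, so s ≈ 0.68·0.32·(-1.28)²/(0.54−0.68)² = 18.2.
At s = 18.2: P(θ<0.54) ≈ 0.104. Adjusting to match 0.1 gives s ≈ 18.90.
So α = 0.68·18.90 ≈ 12.85, β = 0.32·18.90 ≈ 6.05.

α ≈ 12.85, β ≈ 6.05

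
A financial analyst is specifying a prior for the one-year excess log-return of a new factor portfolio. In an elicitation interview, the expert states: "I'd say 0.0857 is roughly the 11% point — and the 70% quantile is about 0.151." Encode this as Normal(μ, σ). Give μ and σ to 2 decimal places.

μ = 0.13, σ = 0.04

The p-quantile of Normal(μ,σ) is μ + z_p·σ, with z_{0.11} = -1.227 and z_{0.7} = 0.5244.
Eliminate σ: μ = (z₂·x₁ − z₁·x₂)/(z₂ − z₁) = (0.5244·0.0857 − (-1.227)·0.151)/1.751 = 0.13.
Then σ = (x₂ − x₁)/(z₂ − z₁) = (0.151 − 0.0857)/1.751 = 0.04.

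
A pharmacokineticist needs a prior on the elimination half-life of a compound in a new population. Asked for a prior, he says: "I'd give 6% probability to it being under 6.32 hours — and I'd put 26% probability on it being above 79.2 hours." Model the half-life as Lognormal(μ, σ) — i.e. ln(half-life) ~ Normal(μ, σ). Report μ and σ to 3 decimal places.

If T ~ Lognormal(μ,σ) then ln T ~ Normal(μ,σ), so the p-quantile of ln T is μ + z_p·σ.
ln(6.32) = 1.844 and ln(79.2) = 4.372; z_{0.06} = -1.555, z_{0.74} = 0.6433.
σ = (4.372 − 1.844)/(0.6433 − (-1.555)) = 1.150.
μ = 1.844 − (-1.555)·1.150 = 3.632.

μ ≈ 3.632, σ ≈ 1.150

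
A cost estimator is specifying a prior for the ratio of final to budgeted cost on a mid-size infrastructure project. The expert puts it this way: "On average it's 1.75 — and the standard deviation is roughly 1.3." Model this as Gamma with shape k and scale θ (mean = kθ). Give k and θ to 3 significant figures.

k ≈ 1.81, θ ≈ 0.966

For Gamma(k, scale θ): mean = kθ, variance = kθ², so CV = 1/√k.
CV = SD/mean = 1.3/1.75 = 0.7429, hence k = 1/CV² = 1.81.
Then θ = mean/k = 1.75/1.81 = 0.966.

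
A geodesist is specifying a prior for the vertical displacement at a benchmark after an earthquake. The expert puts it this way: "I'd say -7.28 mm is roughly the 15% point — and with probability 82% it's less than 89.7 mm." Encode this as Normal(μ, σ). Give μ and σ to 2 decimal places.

The p-quantile of Normal(μ,σ) is μ + z_p·σ, with z_{0.15} = -1.036 and z_{0.82} = 0.9154.
Eliminate σ: μ = (z₂·x₁ − z₁·x₂)/(z₂ − z₁) = (0.9154·-7.28 − (-1.036)·89.7)/1.952 = 44.22.
Then σ = (x₂ − x₁)/(z₂ − z₁) = (89.7 − -7.28)/1.952 = 49.69.

μ = 44.22, σ = 49.69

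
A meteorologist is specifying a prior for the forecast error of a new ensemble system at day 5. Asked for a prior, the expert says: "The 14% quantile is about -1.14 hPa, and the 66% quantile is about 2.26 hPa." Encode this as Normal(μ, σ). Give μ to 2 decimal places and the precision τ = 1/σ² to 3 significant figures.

The p-quantile of Normal(μ,σ) is μ + z_p·σ, with z_{0.14} = -1.08 and z_{0.66} = 0.4125.
Eliminate σ: μ = (z₂·x₁ − z₁·x₂)/(z₂ − z₁) = (0.4125·-1.14 − (-1.08)·2.26)/1.493 = 1.32.
Then σ = (x₂ − x₁)/(z₂ − z₁) = (2.26 − -1.14)/1.493 = 2.28.
Precision τ = 1/σ² = 1/2.278² = 0.193.

μ = 1.32, τ = 0.193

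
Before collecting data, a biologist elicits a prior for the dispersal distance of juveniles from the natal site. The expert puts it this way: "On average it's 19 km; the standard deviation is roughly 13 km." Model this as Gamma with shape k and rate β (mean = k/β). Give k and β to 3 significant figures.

k ≈ 2.14, β ≈ 0.112

For Gamma(k, rate β): mean = k/β, variance = k/β², so CV = 1/√k.
CV = SD/mean = 13/19 = 0.6842, hence k = 1/CV² = 2.14.
Then β = k/mean = 2.14/19 = 0.112.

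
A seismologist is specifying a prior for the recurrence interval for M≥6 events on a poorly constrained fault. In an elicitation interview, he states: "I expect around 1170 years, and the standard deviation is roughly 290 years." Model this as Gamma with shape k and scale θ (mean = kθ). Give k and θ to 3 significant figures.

For Gamma(k, scale θ): mean = kθ, variance = kθ², so CV = 1/√k.
CV = SD/mean = 290/1170 = 0.2479, hence k = 1/CV² = 16.3.
Then θ = mean/k = 1170/16.3 = 71.9.

k ≈ 16.3, θ ≈ 71.9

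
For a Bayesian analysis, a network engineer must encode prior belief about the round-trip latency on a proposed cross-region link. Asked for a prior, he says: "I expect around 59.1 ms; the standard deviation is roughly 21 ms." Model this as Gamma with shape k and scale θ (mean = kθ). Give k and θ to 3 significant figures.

k ≈ 7.92, θ ≈ 7.46

For Gamma(k, scale θ): mean = kθ, variance = kθ², so CV = 1/√k.
CV = SD/mean = 21/59.1 = 0.3553, hence k = 1/CV² = 7.92.
Then θ = mean/k = 59.1/7.92 = 7.46.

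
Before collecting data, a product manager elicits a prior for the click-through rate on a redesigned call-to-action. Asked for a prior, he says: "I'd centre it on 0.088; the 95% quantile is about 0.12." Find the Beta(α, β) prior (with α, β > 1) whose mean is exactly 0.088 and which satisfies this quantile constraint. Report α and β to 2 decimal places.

α ≈ 20.93, β ≈ 216.96

With mean 0.088 fixed, write α = 0.088s, β = 0.912s where s = α+β.
Need P(θ < 0.12) = 0.95 under Beta(0.088s, 0.912s). Normal approximation: (q−m)/√(m(1−m)/s) ≈ z_{0.95} = 1.64, so s ≈ 0.088·0.912·(1.64)²/(0.12−0.088)² = 212.0.
At s = 212.0: P(θ<0.12) ≈ 0.941. Adjusting to match 0.95 gives s ≈ 237.89.
So α = 0.088·237.89 ≈ 20.93, β = 0.912·237.89 ≈ 216.96.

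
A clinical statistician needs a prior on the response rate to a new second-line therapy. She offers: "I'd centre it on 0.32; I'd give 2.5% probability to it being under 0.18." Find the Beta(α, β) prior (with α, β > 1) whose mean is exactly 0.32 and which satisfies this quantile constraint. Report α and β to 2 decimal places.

With mean 0.32 fixed, write α = 0.32s, β = 0.68s where s = α+β.
Need P(θ < 0.18) = 0.025 under Beta(0.32s, 0.68s). Normal approximation: (q−m)/√(m(1−m)/s) ≈ z_{0.025} = -1.96, so s ≈ 0.32·0.68·(-1.96)²/(0.18−0.32)² = 42.6.
At s = 42.6: P(θ<0.18) ≈ 0.016. Adjusting to match 0.025 gives s ≈ 35.83.
So α = 0.32·35.83 ≈ 11.46, β = 0.68·35.83 ≈ 24.36.

α ≈ 11.46, β ≈ 24.36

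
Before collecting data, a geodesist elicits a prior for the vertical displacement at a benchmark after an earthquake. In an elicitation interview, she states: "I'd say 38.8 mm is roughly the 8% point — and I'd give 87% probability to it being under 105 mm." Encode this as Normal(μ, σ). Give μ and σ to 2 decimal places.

μ = 75.54, σ = 26.15

The p-quantile of Normal(μ,σ) is μ + z_p·σ, with z_{0.08} = -1.405 and z_{0.87} = 1.126.
Eliminate σ: μ = (z₂·x₁ − z₁·x₂)/(z₂ − z₁) = (1.126·38.8 − (-1.405)·105)/2.531 = 75.54.
Then σ = (x₂ − x₁)/(z₂ − z₁) = (105 − 38.8)/2.531 = 26.15.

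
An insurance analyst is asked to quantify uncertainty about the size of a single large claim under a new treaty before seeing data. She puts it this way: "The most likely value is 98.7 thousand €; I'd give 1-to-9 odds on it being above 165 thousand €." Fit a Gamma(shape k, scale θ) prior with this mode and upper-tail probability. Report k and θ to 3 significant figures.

k ≈ 8.16, θ ≈ 13.8

Gamma(k,θ) with k>1 has mode (k−1)θ, so θ = 98.7/(k−1).
Need P(X < 165) = 0.9 with θ tied to k this way. Start at k = 2, θ = 98.7: P(X<165) ≈ 0.498.
Too low — raise k to concentrate. Iterating converges to k ≈ 8.16.
Then θ = 98.7/(8.16−1) ≈ 13.8.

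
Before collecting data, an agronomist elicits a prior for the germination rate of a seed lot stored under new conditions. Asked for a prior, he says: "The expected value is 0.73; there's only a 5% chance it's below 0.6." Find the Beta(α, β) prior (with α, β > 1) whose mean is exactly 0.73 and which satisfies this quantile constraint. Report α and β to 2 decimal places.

With mean 0.73 fixed, write α = 0.73s, β = 0.27s where s = α+β.
Need P(θ < 0.6) = 0.05 under Beta(0.73s, 0.27s). Normal approximation: (q−m)/√(m(1−m)/s) ≈ z_{0.05} = -1.64, so s ≈ 0.73·0.27·(-1.64)²/(0.6−0.73)² = 31.6.
At s = 31.6: P(θ<0.6) ≈ 0.057. Adjusting to match 0.05 gives s ≈ 34.50.
So α = 0.73·34.50 ≈ 25.19, β = 0.27·34.50 ≈ 9.32.

α ≈ 25.19, β ≈ 9.32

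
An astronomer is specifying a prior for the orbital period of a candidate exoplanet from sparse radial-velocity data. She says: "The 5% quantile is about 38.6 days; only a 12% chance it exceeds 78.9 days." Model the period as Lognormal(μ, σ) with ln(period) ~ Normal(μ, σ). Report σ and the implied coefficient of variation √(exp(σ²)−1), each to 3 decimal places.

If T ~ Lognormal(μ,σ) then ln T ~ Normal(μ,σ), so the p-quantile of ln T is μ + z_p·σ.
ln(38.6) = 3.653 and ln(78.9) = 4.368; z_{0.05} = -1.645, z_{0.88} = 1.175.
σ = (4.368 − 3.653)/(1.175 − (-1.645)) = 0.254.
μ = 3.653 − (-1.645)·0.254 = 4.070.
CV = √(exp(σ²)−1) = √(exp(0.0643)−1) = 0.258.

σ ≈ 0.254, CV ≈ 0.258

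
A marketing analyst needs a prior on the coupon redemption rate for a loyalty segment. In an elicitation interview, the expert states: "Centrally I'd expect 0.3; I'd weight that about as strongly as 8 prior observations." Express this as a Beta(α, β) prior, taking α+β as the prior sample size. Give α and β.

α = 2.4, β = 5.6

Under the effective-sample-size interpretation, Beta(α, β) has prior mean α/(α+β) and prior sample size α+β.
So α+β = 8 and α/(α+β) = 0.3, giving α = 0.3·8 = 2.4 and β = 8 − 2.4 = 5.6.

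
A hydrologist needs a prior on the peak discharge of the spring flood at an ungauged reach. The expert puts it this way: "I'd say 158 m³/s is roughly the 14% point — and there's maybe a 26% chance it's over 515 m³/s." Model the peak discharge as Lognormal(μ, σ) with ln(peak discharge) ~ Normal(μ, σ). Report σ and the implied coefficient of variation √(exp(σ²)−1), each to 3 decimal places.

σ ≈ 0.685, CV ≈ 0.774

If T ~ Lognormal(μ,σ) then ln T ~ Normal(μ,σ), so the p-quantile of ln T is μ + z_p·σ.
ln(158) = 5.063 and ln(515) = 6.244; z_{0.14} = -1.08, z_{0.74} = 0.6433.
σ = (6.244 − 5.063)/(0.6433 − (-1.08)) = 0.685.
μ = 5.063 − (-1.08)·0.685 = 5.803.
CV = √(exp(σ²)−1) = √(exp(0.4699)−1) = 0.774.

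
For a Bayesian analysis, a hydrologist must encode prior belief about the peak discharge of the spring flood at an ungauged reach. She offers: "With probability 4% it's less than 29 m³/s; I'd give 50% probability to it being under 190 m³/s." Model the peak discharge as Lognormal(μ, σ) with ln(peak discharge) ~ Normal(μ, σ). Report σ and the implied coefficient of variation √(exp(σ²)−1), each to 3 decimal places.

σ ≈ 1.074, CV ≈ 1.472

If T ~ Lognormal(μ,σ) then ln T ~ Normal(μ,σ), so the p-quantile of ln T is μ + z_p·σ.
ln(29) = 3.367 and ln(190) = 5.247; z_{0.04} = -1.751, z_{0.5} = 0.
σ = (5.247 − 3.367)/(0 − (-1.751)) = 1.074.
μ = 3.367 − (-1.751)·1.074 = 5.247.
CV = √(exp(σ²)−1) = √(exp(1.1529)−1) = 1.472.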